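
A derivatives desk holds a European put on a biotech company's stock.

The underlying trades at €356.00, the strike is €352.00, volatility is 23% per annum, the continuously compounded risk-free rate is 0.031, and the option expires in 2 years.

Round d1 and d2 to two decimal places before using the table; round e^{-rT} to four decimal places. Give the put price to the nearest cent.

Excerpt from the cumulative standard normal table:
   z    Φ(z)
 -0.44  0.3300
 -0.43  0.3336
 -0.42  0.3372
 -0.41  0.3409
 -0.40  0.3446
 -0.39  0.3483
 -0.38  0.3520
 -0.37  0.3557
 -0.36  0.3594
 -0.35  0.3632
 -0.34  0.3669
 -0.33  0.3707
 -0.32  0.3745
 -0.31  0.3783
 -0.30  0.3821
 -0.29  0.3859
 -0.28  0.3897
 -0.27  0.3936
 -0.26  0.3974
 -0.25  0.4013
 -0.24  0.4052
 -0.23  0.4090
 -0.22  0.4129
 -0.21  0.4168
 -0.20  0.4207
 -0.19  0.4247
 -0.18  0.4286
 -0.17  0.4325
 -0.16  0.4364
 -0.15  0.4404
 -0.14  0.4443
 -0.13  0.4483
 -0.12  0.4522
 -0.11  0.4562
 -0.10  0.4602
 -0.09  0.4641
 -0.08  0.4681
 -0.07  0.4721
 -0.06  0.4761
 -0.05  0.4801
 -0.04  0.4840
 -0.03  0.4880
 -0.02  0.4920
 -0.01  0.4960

€33.52

σ√T = 0.23 × 1.4142 = 0.3253
d₁ = [ln(356/352) + (0.031 + ½·0.23²)·2] / (σ√T) = (0.0113 + 0.1149) / 0.3253 = 0.3880 → 0.39
d₂ = 0.3880 − 0.3253 = 0.0627 → 0.06
exp(−rT) = exp(−0.031·2) = 0.9399
N(−d₂) = N(-0.06) = 0.4761;  N(−d₁) = N(-0.39) = 0.3483
P = 352·0.9399·0.4761 − 356·0.3483 = 157.5152 − 123.9948 = 33.5204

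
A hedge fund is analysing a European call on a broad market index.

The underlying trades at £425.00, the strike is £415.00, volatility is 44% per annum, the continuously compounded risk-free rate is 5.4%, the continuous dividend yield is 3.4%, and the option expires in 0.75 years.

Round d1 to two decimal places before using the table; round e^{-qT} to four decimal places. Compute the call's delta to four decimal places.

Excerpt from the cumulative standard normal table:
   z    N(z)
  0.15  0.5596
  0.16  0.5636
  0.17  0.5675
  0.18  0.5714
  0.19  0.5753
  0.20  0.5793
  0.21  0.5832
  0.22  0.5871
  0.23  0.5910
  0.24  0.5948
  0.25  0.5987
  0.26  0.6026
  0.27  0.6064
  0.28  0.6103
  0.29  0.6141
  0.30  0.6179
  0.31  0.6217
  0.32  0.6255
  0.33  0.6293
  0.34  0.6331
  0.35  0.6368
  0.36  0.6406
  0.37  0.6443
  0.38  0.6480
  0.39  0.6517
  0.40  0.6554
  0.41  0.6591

T = 0.75;  σ√T = 0.3811
d₁ = [ln(425/415) + (0.054 − 0.034 + 0.44²/2)·0.75] / 0.3811 = [0.0238 + 0.0876] / 0.3811 = 0.2924 ≈ 0.29
N(d₁) = N(0.29) = 0.6141
Δ_call = e^(−qT)·N(d₁) = 0.9748·0.6141 = 0.5986

0.5986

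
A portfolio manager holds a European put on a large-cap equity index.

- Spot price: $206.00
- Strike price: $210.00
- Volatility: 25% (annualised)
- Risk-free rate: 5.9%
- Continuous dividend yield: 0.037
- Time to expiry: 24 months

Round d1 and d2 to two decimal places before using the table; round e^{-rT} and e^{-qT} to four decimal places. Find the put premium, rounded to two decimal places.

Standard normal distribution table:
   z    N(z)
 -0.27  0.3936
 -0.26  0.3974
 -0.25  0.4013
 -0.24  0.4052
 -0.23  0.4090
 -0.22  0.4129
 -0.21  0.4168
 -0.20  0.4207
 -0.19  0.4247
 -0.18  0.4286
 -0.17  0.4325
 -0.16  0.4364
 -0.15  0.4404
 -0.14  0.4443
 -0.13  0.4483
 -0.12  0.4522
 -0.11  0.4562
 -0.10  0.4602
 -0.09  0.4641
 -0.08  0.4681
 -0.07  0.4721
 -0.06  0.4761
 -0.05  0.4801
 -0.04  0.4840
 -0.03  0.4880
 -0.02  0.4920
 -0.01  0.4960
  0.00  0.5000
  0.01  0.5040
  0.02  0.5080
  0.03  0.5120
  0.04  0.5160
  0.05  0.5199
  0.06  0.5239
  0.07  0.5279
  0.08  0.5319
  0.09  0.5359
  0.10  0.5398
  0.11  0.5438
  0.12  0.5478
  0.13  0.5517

T = 2;  σ√T = 0.3536
ln(S/K) + (r − q + σ²/2)T = ln(206/210) + (0.059 − 0.037 + 0.25²/2)·2 = -0.0192 + 0.1065 = 0.0873
d₁ = 0.0873 / 0.3536 = 0.2468 → 0.25
d₂ = d₁ − σ√T = 0.2468 − 0.3536 = -0.1067 → -0.11
exp(−qT) = exp(−0.037·2) = 0.9287;  exp(−rT) = exp(−0.059·2) = 0.8887
N(−d₂) = N(0.11) = 0.5438;  N(−d₁) = N(-0.25) = 0.4013
P = 210·0.8887·0.5438 − 206·0.9287·0.4013 = 101.4878 − 76.7736 = 24.7142

$24.71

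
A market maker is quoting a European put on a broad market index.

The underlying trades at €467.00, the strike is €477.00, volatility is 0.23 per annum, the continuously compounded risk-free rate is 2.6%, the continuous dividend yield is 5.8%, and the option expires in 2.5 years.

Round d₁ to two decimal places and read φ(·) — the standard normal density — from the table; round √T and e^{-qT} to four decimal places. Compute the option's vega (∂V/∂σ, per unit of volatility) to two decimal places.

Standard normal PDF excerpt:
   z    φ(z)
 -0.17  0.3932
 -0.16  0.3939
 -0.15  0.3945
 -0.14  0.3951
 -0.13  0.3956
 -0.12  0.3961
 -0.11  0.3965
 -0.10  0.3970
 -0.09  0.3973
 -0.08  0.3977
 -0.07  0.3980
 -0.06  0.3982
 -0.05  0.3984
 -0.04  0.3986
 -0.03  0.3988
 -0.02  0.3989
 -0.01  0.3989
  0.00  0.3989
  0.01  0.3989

σ√T = 0.23 × 1.5811 = 0.3637
ln(S/K) + (r − q + σ²/2)T = ln(467/477) + (0.026 − 0.058 + 0.23²/2)·2.5 = -0.0212 − 0.0139 = -0.0351
d₁ = -0.0351 / 0.3637 = -0.0964 → -0.10
√T = √2.5 = 1.5811
φ(d₁) = φ(-0.10) = 0.3970
e^(−qT) = e^(−0.058·2.5) = 0.8650
vega = S·e^(−qT)·φ(d₁)·√T = 467·0.8650·0.3970·1.5811 = 253.5612
(The call has the same vega.)

253.56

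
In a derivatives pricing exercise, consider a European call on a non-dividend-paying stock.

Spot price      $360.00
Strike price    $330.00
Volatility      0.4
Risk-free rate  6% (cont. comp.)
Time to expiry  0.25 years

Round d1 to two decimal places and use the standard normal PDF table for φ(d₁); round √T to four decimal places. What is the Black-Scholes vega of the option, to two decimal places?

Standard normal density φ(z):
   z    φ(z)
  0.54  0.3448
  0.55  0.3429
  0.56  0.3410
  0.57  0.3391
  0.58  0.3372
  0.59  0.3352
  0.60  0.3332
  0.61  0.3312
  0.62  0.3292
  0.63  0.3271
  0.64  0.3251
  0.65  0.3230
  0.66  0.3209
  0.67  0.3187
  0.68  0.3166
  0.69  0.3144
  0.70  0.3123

σ√T = 0.4·√0.25 = 0.2000
ln(S/K) + (r + σ²/2)T = ln(360/330) + (0.06 + 0.4²/2)·0.25 = 0.0870 + 0.0350 = 0.1220
d₁ = 0.1220 / 0.2000 = 0.6101 which rounds to 0.61
√T = √0.25 = 0.5000
φ(d₁) = φ(0.61) = 0.3312
vega = S·φ(d₁)·√T = 360·0.3312·0.5000 = 59.6160
(The put has the same vega.)

59.62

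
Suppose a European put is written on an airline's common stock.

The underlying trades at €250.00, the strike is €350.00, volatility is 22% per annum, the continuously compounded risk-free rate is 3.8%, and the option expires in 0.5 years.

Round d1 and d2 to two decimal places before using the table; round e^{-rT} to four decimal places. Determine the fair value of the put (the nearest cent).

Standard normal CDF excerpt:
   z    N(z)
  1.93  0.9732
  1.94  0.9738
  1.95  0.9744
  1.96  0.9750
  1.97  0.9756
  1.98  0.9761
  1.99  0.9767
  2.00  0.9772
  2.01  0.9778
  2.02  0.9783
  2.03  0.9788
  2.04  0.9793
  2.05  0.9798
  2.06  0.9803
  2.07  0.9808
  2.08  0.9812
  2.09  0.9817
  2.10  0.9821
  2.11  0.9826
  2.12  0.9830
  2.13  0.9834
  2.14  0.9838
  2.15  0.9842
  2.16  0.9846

€93.83

T = 0.5;  σ√T = 0.1556
d₁ = [ln(250/350) + (0.038 + 0.22²/2)·0.5] / 0.1556 = [-0.3365 + 0.0311] / 0.1556 = -1.9630 ⇒ -1.96
d₂ = d₁ − σ√T = -1.9630 − 0.1556 = -2.1186 ⇒ -2.12
exp(−rT) = exp(−0.038·0.5) = 0.9812
P = 350·0.9812·N(2.12) − 250·N(1.96) = 350·0.9812·0.9830 − 250·0.9750 = 337.5819 − 243.7500 = 93.8319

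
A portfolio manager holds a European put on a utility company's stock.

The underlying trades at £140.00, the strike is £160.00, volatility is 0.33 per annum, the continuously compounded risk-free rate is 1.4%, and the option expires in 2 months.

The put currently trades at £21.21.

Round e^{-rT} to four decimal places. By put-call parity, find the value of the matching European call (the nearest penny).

exp(−rT) = exp(−0.014·0.1667) = 0.9977
Put-call parity: C − P = S − K·e^(−rT) = 140 − 160·0.9977 = 140 − 159.6320 = -19.6320
C = P + (C − P) = 21.21 + (-19.6320) = 1.5780

£1.58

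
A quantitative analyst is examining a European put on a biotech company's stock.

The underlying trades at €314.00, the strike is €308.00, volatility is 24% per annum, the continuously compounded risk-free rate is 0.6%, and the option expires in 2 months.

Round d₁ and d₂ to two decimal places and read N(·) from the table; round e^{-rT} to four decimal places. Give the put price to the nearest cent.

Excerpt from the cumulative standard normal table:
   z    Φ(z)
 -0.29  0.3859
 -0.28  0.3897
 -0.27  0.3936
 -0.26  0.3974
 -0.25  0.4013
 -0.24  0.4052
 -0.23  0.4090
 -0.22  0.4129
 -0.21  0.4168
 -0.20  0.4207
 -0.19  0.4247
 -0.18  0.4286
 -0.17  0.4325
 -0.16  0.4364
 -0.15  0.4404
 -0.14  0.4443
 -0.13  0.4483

€9.49

T = 0.1667;  σ√T = 0.0980
ln(S/K) + (r + σ²/2)T = ln(314/308) + (0.006 + 0.24²/2)·0.1667 = 0.0193 + 0.0058 = 0.0251
d₁ = 0.0251 / 0.0980 = 0.2561 ⇒ 0.26
d₂ = d₁ − σ√T = 0.2561 − 0.0980 = 0.1581 ⇒ 0.16
e^(−rT) = e^(−0.006·0.1667) = 0.9990
P = 308·0.9990·N(-0.16) − 314·N(-0.26) = 308·0.9990·0.4364 − 314·0.3974 = 134.2768 − 124.7836 = 9.4932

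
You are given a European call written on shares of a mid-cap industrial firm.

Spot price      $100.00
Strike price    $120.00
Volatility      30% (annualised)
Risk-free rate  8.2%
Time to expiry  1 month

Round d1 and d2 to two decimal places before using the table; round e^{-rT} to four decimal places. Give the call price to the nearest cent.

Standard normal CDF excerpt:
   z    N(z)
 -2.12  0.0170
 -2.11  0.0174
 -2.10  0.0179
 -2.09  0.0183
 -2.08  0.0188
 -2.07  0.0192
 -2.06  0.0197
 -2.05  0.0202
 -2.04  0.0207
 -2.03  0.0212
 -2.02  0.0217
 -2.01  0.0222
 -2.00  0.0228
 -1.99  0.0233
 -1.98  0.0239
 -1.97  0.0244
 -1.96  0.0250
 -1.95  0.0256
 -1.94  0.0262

$0.10

σ√T = 0.3 × 0.2887 = 0.0866
d₁ = [ln(100/120) + (0.082 + 0.3²/2)·0.08333] / 0.0866 = [-0.1823 + 0.0106] / 0.0866 = -1.9831 → -1.98
d₂ = d₁ − σ√T = -1.9831 − 0.0866 = -2.0697 → -2.07
exp(−rT) = exp(−0.082·0.08333) = 0.9932
N(d₁) = N(-1.98) = 0.0239;  N(d₂) = N(-2.07) = 0.0192
C = 100·0.0239 − 120·0.9932·0.0192 = 2.3900 − 2.2883 = 0.1017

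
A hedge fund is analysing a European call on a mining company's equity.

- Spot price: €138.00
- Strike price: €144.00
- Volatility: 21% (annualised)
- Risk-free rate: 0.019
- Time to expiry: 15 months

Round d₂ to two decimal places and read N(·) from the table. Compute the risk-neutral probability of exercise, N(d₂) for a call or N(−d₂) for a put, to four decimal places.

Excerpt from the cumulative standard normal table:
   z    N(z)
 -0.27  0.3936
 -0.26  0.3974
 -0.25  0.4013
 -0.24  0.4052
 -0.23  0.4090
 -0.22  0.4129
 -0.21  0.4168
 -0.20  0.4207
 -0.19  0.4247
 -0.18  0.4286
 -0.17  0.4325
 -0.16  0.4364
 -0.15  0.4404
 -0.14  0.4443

σ√T = 0.21 × 1.1180 = 0.2348
d₁ = [ln(138/144) + (0.019 + ½·0.21²)·1.25] / (σ√T) = (-0.0426 + 0.0513) / 0.2348 = 0.0373 → 0.04
d₂ = 0.0373 − 0.2348 = -0.1975 → -0.20
Pr(exercise) under Q = N(d₂) = 0.4207

0.4207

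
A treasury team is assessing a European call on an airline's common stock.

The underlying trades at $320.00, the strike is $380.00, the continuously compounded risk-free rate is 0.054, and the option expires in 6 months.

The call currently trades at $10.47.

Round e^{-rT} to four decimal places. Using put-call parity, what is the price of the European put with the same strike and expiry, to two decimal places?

exp(−rT) = exp(−0.054·0.5) = 0.9734
Put-call parity: C − P = S − K·e^(−rT) = 320 − 380·0.9734 = 320 − 369.8920 = -49.8920
P = C − (C − P) = 10.47 − (-49.8920) = 60.3620

$60.36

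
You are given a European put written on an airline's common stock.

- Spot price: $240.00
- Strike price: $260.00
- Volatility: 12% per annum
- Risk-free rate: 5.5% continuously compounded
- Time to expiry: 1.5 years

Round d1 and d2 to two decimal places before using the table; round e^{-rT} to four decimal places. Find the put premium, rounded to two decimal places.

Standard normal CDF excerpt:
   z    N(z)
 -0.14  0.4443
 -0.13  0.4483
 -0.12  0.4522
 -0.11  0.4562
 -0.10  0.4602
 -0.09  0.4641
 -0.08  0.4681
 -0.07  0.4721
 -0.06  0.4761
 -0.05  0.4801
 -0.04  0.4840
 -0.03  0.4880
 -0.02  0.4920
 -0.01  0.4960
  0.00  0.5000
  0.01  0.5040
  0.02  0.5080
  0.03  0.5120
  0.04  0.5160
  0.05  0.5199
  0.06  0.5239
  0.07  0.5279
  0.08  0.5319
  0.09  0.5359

$14.04

σ√T = 0.12 × 1.2247 = 0.1470
d₁ = [ln(240/260) + (0.055 + ½·0.12²)·1.5] / (σ√T) = (-0.0800 + 0.0933) / 0.1470 = 0.0902 ⇒ 0.09
d₂ = 0.0902 − 0.1470 = -0.0568 ⇒ -0.06
e^(−rT) = e^(−0.055·1.5) = 0.9208
P = 260·0.9208·N(0.06) − 240·N(-0.09) = 260·0.9208·0.5239 − 240·0.4641 = 125.4259 − 111.3840 = 14.0419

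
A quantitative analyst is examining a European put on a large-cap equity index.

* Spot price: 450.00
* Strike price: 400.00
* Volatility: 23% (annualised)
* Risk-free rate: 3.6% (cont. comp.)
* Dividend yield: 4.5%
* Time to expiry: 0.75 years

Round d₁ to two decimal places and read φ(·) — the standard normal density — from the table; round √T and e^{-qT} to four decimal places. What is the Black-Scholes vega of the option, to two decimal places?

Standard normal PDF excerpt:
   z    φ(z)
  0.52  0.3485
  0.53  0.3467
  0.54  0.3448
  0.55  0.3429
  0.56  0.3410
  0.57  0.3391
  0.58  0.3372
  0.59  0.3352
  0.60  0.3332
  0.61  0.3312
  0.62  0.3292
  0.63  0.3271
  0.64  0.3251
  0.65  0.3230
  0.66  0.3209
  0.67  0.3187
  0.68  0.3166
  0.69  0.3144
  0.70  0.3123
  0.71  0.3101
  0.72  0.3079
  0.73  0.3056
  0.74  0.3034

T = 0.75;  σ√T = 0.1992
d₁ = [ln(450/400) + (0.036 − 0.045 + ½·0.23²)·0.75] / (σ√T) = (0.1178 + 0.0131) / 0.1992 = 0.6570 → 0.66
√T = √0.75 = 0.8660
φ(d₁) = φ(0.66) = 0.3209
exp(−qT) = exp(−0.045·0.75) = 0.9668
vega = S·exp(−qT)·φ(d₁)·√T = 450·0.9668·0.3209·0.8660 = 120.9029

120.90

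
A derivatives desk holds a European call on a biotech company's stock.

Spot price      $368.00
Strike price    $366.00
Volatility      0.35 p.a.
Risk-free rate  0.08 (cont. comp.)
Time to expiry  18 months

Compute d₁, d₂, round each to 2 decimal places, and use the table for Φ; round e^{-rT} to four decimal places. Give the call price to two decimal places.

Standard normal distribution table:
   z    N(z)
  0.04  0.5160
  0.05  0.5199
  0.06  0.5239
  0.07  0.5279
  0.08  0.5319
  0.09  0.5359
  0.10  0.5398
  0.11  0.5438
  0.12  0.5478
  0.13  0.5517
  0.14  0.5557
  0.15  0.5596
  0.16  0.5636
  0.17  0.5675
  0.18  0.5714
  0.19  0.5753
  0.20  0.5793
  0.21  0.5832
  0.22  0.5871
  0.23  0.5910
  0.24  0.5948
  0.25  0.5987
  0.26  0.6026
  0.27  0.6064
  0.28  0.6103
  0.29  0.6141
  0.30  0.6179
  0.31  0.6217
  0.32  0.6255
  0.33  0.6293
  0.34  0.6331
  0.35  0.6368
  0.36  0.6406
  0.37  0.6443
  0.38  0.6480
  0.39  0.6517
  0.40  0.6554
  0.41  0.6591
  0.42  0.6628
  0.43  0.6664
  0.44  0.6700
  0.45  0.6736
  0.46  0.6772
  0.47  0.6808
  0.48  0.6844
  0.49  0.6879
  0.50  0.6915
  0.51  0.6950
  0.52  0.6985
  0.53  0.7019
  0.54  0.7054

$83.10

σ√T = 0.35 × 1.2247 = 0.4287
d₁ = [ln(368/366) + (0.08 + 0.35²/2)·1.5] / 0.4287 = [0.0054 + 0.2119] / 0.4287 = 0.5070 → 0.51
d₂ = d₁ − σ√T = 0.5070 − 0.4287 = 0.0783 → 0.08
e^(−rT) = e^(−0.08·1.5) = 0.8869
C = 368·N(0.51) − 366·0.8869·N(0.08) = 368·0.6950 − 366·0.8869·0.5319 = 255.7600 − 172.6576 = 83.1024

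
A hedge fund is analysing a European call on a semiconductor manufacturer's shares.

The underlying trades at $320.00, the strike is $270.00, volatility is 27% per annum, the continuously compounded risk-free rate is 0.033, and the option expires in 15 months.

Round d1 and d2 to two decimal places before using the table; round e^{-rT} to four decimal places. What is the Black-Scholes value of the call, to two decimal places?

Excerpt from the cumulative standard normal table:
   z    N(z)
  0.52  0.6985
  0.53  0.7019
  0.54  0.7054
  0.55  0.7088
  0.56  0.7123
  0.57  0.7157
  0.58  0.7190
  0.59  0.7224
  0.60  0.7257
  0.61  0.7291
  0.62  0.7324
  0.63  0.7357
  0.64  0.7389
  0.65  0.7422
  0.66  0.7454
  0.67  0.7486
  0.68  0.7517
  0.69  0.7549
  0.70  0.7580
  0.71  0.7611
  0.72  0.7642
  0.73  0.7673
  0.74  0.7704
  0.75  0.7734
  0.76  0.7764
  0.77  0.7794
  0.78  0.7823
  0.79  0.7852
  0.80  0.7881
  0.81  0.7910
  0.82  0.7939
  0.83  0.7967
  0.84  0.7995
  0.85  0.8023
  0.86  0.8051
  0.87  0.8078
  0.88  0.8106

σ√T = 0.27 × 1.1180 = 0.3019
ln(S/K) + (r + σ²/2)T = ln(320/270) + (0.033 + 0.27²/2)·1.25 = 0.1699 + 0.0868 = 0.2567
d₁ = 0.2567 / 0.3019 = 0.8504 which rounds to 0.85
d₂ = d₁ − σ√T = 0.8504 − 0.3019 = 0.5485 which rounds to 0.55
exp(−rT) = exp(−0.033·1.25) = 0.9596
N(d₁) = N(0.85) = 0.8023;  N(d₂) = N(0.55) = 0.7088
C = 320·0.8023 − 270·0.9596·0.7088 = 256.7360 − 183.6444 = 73.0916

$73.09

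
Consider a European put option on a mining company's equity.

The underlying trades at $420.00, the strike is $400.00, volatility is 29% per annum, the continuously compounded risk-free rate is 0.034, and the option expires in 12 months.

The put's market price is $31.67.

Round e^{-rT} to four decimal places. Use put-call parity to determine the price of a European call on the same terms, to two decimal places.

exp(−rT) = exp(−0.034·1) = 0.9666
Put-call parity: C − P = S − K·e^(−rT) = 420 − 400·0.9666 = 420 − 386.6400 = 33.3600
C = P + (C − P) = 31.67 + (33.3600) = 65.0300

$65.03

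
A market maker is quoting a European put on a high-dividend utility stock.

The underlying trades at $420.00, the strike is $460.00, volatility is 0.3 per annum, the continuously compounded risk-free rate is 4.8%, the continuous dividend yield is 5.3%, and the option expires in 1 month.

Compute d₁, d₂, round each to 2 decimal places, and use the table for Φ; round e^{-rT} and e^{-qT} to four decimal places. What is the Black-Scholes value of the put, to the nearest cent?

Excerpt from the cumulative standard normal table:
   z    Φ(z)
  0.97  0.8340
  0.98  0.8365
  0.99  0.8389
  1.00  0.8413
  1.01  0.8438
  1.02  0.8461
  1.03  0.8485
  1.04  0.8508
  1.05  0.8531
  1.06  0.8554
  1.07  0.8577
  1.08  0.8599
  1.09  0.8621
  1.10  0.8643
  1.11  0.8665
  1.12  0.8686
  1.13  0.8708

$43.15

T = 0.08333;  σ√T = 0.0866
d₁ = [ln(420/460) + (0.048 − 0.053 + 0.3²/2)·0.08333] / 0.0866 = [-0.0910 + 0.0033] / 0.0866 = -1.0120 which rounds to -1.01
d₂ = d₁ − σ√T = -1.0120 − 0.0866 = -1.0986 which rounds to -1.10
exp(−qT) = exp(−0.053·0.08333) = 0.9956;  exp(−rT) = exp(−0.048·0.08333) = 0.9960
N(−d₂) = N(1.10) = 0.8643;  N(−d₁) = N(1.01) = 0.8438
P = 460·0.9960·0.8643 − 420·0.9956·0.8438 = 395.9877 − 352.8367 = 43.1510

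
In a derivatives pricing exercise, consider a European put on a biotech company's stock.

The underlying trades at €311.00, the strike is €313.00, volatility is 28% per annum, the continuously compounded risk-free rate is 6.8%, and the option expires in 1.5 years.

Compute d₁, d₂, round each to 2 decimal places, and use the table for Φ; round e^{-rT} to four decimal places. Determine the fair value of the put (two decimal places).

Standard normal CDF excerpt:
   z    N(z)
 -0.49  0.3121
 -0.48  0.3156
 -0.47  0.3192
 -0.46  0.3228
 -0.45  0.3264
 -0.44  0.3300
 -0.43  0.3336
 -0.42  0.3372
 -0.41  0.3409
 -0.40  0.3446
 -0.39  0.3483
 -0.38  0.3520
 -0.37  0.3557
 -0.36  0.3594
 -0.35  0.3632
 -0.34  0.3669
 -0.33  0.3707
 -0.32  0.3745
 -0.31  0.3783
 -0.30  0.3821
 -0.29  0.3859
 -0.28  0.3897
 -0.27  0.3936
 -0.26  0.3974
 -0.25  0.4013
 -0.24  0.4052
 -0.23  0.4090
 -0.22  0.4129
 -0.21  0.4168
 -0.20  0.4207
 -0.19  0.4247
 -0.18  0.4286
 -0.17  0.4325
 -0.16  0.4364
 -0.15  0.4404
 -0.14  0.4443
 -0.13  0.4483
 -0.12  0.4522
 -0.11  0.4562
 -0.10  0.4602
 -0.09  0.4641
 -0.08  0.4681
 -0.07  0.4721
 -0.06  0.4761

σ√T = 0.28·√1.5 = 0.3429
d₁ = [ln(311/313) + (0.068 + ½·0.28²)·1.5] / (σ√T) = (-0.0064 + 0.1608) / 0.3429 = 0.4502 which rounds to 0.45
d₂ = 0.4502 − 0.3429 = 0.1073 which rounds to 0.11
exp(−rT) = exp(−0.068·1.5) = 0.9030
N(−d₂) = N(-0.11) = 0.4562;  N(−d₁) = N(-0.45) = 0.3264
P = 313·0.9030·0.4562 − 311·0.3264 = 128.9399 − 101.5104 = 27.4295

€27.43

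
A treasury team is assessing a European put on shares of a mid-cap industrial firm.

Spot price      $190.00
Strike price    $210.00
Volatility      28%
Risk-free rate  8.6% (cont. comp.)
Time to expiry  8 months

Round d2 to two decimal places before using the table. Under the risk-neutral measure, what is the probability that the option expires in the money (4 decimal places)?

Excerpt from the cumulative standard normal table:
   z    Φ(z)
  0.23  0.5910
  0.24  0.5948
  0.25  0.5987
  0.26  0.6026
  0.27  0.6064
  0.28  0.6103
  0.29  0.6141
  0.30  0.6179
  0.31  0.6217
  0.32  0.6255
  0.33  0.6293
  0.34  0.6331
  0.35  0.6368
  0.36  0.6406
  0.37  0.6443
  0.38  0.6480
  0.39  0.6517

0.6179

σ√T = 0.28 × 0.8165 = 0.2286
d₁ = [ln(190/210) + (0.086 + ½·0.28²)·0.6667] / (σ√T) = (-0.1001 + 0.0835) / 0.2286 = -0.0727 ⇒ -0.07
d₂ = -0.0727 − 0.2286 = -0.3013 ⇒ -0.30
Risk-neutral Pr[S_T < K] = N(−d₂) = N(0.30) = 0.6179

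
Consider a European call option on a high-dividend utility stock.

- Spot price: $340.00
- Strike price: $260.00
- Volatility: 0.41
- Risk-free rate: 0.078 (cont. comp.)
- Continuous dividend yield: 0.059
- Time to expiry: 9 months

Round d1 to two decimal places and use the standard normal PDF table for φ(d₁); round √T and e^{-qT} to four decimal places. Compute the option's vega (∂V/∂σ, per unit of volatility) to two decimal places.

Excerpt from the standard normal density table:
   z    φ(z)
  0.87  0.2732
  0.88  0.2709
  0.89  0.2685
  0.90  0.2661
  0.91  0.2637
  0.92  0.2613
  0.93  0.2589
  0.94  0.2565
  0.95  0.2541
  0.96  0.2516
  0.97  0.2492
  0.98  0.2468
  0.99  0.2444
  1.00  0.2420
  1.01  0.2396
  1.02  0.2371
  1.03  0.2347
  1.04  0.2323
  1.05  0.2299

σ√T = 0.41 × 0.8660 = 0.3551
ln(S/K) + (r − q + σ²/2)T = ln(340/260) + (0.078 − 0.059 + 0.41²/2)·0.75 = 0.2683 + 0.0773 = 0.3456
d₁ = 0.3456 / 0.3551 = 0.9732 ≈ 0.97
√T = √0.75 = 0.8660
φ(d₁) = φ(0.97) = 0.2492
e^(−qT) = e^(−0.059·0.75) = 0.9567
vega = S·e^(−qT)·φ(d₁)·√T = 340·0.9567·0.2492·0.8660 = 70.1973
(The put has the same vega.)

70.20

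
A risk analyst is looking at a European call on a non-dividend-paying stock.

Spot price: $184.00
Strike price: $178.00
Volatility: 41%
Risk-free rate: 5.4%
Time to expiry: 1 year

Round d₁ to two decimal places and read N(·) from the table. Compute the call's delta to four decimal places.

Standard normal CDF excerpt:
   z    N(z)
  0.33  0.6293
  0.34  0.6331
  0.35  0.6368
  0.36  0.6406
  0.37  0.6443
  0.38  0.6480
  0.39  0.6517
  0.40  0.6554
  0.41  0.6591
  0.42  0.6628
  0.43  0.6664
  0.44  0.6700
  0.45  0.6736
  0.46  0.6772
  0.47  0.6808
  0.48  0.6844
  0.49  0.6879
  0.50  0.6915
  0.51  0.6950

σ√T = 0.41·√1 = 0.4100
d₁ = [ln(184/178) + (0.054 + 0.41²/2)·1] / 0.4100 = [0.0332 + 0.1380] / 0.4100 = 0.4176 which rounds to 0.42
N(d₁) = N(0.42) = 0.6628
Δ_call = N(d₁) = 0.6628

0.6628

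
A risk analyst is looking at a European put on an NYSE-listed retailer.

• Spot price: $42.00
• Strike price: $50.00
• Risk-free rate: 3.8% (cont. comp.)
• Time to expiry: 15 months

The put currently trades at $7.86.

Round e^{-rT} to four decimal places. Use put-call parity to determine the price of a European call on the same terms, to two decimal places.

$2.18

exp(−rT) = exp(−0.038·1.25) = 0.9536
Put-call parity: C − P = S − K·e^(−rT) = 42 − 50·0.9536 = 42 − 47.6800 = -5.6800
C = P + (C − P) = 7.86 + (-5.6800) = 2.1800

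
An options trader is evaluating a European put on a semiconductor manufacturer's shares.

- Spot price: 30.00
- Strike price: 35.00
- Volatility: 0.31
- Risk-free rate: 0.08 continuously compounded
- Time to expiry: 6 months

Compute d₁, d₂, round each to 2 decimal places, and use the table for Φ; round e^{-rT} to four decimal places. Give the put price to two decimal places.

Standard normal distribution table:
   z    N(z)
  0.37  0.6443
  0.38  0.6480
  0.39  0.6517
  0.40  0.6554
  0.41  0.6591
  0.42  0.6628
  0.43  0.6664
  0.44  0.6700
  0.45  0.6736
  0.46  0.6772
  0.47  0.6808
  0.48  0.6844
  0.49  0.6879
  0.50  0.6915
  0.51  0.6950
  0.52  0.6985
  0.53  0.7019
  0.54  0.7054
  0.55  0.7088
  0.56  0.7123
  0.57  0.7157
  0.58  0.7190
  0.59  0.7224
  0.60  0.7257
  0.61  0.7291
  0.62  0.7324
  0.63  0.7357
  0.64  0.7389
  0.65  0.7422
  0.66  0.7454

T = 0.5;  σ√T = 0.2192
d₁ = [ln(30/35) + (0.08 + 0.31²/2)·0.5] / 0.2192 = [-0.1542 + 0.0640] / 0.2192 = -0.4112 which rounds to -0.41
d₂ = d₁ − σ√T = -0.4112 − 0.2192 = -0.6304 which rounds to -0.63
e^(−rT) = e^(−0.08·0.5) = 0.9608
P = 35·0.9608·N(0.63) − 30·N(0.41) = 35·0.9608·0.7357 − 30·0.6591 = 24.7401 − 19.7730 = 4.9671

4.97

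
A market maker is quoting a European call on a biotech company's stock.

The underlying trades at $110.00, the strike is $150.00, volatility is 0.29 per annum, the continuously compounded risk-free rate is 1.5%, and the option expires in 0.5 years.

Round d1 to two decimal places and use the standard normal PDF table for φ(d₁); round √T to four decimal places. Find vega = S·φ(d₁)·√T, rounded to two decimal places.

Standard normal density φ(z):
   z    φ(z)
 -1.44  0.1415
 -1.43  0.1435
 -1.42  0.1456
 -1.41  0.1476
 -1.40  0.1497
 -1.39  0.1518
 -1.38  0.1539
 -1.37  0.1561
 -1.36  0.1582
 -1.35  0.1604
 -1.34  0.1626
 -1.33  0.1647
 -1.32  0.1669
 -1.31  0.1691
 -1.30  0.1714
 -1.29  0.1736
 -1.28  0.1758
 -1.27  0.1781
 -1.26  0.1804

σ√T = 0.29·√0.5 = 0.2051
d₁ = [ln(110/150) + (0.015 + ½·0.29²)·0.5] / (σ√T) = (-0.3102 + 0.0285) / 0.2051 = -1.3734 which rounds to -1.37
√T = √0.5 = 0.7071
φ(d₁) = φ(-1.37) = 0.1561
vega = S·φ(d₁)·√T = 110·0.1561·0.7071 = 12.1416

12.14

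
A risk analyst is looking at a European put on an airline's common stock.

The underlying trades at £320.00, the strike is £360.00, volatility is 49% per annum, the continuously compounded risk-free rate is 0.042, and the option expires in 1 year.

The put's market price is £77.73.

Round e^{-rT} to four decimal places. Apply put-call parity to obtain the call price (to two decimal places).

exp(−rT) = exp(−0.042·1) = 0.9589
Put-call parity: C − P = S − K·e^(−rT) = 320 − 360·0.9589 = 320 − 345.2040 = -25.2040
C = P + (C − P) = 77.73 + (-25.2040) = 52.5260

£52.53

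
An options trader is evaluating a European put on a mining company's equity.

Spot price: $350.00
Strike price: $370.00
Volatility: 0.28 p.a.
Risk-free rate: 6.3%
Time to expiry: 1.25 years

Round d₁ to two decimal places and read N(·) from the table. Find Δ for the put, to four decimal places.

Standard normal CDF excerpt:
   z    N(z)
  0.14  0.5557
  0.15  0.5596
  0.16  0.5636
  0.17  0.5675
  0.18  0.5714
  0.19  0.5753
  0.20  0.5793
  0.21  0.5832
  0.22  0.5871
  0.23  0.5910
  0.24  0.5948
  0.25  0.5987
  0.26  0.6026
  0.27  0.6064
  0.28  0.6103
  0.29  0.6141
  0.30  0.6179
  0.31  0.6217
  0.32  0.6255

σ√T = 0.28·√1.25 = 0.3130
d₁ = [ln(350/370) + (0.063 + ½·0.28²)·1.25] / (σ√T) = (-0.0556 + 0.1278) / 0.3130 = 0.2306 → 0.23
N(d₁) = N(0.23) = 0.5910
Δ_put = N(d₁) − 1 = 0.5910 − 1 = -0.4090

-0.4090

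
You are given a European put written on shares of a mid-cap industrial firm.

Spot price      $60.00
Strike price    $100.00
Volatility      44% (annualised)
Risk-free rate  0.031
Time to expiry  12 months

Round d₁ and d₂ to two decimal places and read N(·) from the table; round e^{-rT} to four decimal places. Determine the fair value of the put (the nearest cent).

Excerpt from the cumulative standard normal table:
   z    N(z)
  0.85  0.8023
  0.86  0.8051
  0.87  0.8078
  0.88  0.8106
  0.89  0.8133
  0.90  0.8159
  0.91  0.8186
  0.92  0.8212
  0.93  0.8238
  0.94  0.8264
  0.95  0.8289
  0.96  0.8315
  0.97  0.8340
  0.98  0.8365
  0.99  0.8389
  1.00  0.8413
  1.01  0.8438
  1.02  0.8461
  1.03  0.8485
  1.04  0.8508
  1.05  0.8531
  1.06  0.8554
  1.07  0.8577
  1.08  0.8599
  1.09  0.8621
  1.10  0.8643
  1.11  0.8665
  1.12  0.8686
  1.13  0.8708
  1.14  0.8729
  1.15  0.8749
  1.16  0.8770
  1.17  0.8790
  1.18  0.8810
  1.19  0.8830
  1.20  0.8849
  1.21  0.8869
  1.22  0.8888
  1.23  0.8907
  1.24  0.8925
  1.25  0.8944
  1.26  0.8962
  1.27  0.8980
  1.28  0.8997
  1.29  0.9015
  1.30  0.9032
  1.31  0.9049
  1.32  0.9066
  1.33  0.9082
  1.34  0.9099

$39.26

T = 1;  σ√T = 0.4400
d₁ = [ln(60/100) + (0.031 + 0.44²/2)·1] / 0.4400 = [-0.5108 + 0.1278] / 0.4400 = -0.8705 ≈ -0.87
d₂ = d₁ − σ√T = -0.8705 − 0.4400 = -1.3105 ≈ -1.31
e^(−rT) = e^(−0.031·1) = 0.9695
P = 100·0.9695·N(1.31) − 60·N(0.87) = 100·0.9695·0.9049 − 60·0.8078 = 87.7301 − 48.4680 = 39.2621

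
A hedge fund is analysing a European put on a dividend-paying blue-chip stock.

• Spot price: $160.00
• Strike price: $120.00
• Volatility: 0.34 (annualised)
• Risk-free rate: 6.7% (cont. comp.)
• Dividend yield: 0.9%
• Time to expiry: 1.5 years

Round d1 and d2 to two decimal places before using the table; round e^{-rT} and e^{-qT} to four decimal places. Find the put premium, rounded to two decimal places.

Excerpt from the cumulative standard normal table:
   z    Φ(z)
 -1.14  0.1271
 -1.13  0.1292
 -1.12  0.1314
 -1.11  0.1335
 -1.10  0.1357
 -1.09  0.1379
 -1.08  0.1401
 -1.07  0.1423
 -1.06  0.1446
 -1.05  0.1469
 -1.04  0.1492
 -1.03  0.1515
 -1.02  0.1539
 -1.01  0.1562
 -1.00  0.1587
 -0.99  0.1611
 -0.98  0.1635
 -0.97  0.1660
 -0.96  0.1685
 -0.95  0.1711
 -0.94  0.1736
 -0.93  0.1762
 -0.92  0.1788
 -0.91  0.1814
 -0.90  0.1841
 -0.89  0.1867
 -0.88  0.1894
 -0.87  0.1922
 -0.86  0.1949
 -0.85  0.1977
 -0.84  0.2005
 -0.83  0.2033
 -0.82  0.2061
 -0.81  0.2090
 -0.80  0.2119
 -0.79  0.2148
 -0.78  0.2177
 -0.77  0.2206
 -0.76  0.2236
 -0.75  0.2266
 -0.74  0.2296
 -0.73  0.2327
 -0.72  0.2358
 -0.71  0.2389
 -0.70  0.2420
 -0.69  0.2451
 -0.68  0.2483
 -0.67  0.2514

$5.53

T = 1.5;  σ√T = 0.4164
d₁ = [ln(160/120) + (0.067 − 0.009 + 0.34²/2)·1.5] / 0.4164 = [0.2877 + 0.1737] / 0.4164 = 1.1080 ⇒ 1.11
d₂ = d₁ − σ√T = 1.1080 − 0.4164 = 0.6916 ⇒ 0.69
e^(−qT) = e^(−0.009·1.5) = 0.9866;  e^(−rT) = e^(−0.067·1.5) = 0.9044
N(−d₂) = N(-0.69) = 0.2451;  N(−d₁) = N(-1.11) = 0.1335
P = 120·0.9044·0.2451 − 160·0.9866·0.1335 = 26.6002 − 21.0738 = 5.5264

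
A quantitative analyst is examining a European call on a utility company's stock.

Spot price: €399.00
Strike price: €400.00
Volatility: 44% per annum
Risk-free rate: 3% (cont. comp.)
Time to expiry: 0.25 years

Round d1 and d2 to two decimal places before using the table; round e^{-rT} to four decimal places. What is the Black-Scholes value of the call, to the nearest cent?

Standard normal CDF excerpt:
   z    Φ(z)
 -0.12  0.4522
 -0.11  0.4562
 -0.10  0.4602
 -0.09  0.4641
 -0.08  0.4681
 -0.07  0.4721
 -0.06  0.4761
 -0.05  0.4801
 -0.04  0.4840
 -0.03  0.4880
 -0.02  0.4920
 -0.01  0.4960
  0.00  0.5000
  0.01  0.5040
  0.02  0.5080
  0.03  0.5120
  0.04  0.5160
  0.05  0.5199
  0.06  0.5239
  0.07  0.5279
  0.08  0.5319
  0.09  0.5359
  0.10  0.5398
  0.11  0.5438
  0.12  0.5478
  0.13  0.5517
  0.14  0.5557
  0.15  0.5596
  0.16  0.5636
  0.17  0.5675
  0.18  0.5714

€35.88

T = 0.25;  σ√T = 0.2200
ln(S/K) + (r + σ²/2)T = ln(399/400) + (0.03 + 0.44²/2)·0.25 = -0.0025 + 0.0317 = 0.0292
d₁ = 0.0292 / 0.2200 = 0.1327 ⇒ 0.13
d₂ = d₁ − σ√T = 0.1327 − 0.2200 = -0.0873 ⇒ -0.09
exp(−rT) = exp(−0.03·0.25) = 0.9925
N(d₁) = N(0.13) = 0.5517;  N(d₂) = N(-0.09) = 0.4641
C = 399·0.5517 − 400·0.9925·0.4641 = 220.1283 − 184.2477 = 35.8806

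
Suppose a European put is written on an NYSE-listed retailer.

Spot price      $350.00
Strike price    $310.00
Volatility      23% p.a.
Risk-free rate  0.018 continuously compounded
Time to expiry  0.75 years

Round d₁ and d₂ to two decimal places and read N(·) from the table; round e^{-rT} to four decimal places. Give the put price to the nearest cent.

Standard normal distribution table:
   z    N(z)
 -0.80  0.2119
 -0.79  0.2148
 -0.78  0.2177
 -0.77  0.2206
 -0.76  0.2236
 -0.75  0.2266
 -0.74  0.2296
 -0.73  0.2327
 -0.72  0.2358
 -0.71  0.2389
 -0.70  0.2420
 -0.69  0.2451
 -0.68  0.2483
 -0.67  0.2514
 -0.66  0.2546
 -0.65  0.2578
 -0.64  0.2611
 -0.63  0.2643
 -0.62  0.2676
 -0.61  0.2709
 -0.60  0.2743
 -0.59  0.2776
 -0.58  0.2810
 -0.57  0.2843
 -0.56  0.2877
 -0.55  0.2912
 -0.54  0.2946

$9.75

σ√T = 0.23 × 0.8660 = 0.1992
d₁ = [ln(350/310) + (0.018 + 0.23²/2)·0.75] / 0.1992 = [0.1214 + 0.0333] / 0.1992 = 0.7767 → 0.78
d₂ = d₁ − σ√T = 0.7767 − 0.1992 = 0.5775 → 0.58
exp(−rT) = exp(−0.018·0.75) = 0.9866
N(−d₂) = N(-0.58) = 0.2810;  N(−d₁) = N(-0.78) = 0.2177
P = 310·0.9866·0.2810 − 350·0.2177 = 85.9427 − 76.1950 = 9.7477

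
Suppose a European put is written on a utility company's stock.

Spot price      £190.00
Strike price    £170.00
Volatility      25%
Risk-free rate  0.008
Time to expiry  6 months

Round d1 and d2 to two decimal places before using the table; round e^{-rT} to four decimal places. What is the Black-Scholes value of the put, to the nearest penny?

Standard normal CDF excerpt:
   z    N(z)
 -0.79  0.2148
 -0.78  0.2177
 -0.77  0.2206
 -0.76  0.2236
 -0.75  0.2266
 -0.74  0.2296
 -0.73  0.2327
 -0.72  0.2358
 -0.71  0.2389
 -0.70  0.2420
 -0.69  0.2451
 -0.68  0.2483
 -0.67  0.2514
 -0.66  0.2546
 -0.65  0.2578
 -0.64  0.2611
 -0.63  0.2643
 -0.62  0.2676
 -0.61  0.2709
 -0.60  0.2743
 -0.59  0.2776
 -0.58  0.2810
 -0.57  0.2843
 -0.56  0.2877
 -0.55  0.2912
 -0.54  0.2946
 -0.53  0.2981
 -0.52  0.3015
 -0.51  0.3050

£5.09

σ√T = 0.25·√0.5 = 0.1768
d₁ = [ln(190/170) + (0.008 + ½·0.25²)·0.5] / (σ√T) = (0.1112 + 0.0196) / 0.1768 = 0.7402 which rounds to 0.74
d₂ = 0.7402 − 0.1768 = 0.5634 which rounds to 0.56
e^(−rT) = e^(−0.008·0.5) = 0.9960
N(−d₂) = N(-0.56) = 0.2877;  N(−d₁) = N(-0.74) = 0.2296
P = 170·0.9960·0.2877 − 190·0.2296 = 48.7134 − 43.6240 = 5.0894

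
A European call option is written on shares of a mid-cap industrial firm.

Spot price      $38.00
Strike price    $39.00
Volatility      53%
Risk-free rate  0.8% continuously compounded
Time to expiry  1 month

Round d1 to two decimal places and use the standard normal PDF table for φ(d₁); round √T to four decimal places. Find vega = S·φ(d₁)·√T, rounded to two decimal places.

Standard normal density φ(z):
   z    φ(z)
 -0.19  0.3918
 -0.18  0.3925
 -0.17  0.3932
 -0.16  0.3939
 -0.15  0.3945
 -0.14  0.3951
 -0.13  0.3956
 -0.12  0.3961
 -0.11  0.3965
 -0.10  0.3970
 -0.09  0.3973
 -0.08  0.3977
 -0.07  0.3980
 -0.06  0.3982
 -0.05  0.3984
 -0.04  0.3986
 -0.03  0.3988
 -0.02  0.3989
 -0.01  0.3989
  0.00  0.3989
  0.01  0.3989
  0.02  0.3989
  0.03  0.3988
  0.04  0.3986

4.36

T = 0.08333;  σ√T = 0.1530
ln(S/K) + (r + σ²/2)T = ln(38/39) + (0.008 + 0.53²/2)·0.08333 = -0.0260 + 0.0124 = -0.0136
d₁ = -0.0136 / 0.1530 = -0.0889 ⇒ -0.09
√T = √0.08333 = 0.2887
φ(d₁) = φ(-0.09) = 0.3973
vega = S·φ(d₁)·√T = 38·0.3973·0.2887 = 4.3586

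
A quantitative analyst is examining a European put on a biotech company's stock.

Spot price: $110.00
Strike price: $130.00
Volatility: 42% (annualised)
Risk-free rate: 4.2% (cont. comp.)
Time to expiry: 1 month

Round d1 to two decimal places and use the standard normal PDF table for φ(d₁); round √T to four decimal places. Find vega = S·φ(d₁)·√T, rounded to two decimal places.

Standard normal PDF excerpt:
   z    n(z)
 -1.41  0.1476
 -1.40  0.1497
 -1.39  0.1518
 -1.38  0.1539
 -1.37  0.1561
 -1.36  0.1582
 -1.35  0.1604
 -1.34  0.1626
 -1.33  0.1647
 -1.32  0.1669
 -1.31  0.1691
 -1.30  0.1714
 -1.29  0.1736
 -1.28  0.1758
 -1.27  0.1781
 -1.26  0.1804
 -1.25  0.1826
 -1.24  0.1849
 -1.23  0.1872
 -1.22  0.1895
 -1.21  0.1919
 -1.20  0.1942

σ√T = 0.42 × 0.2887 = 0.1212
d₁ = [ln(110/130) + (0.042 + 0.42²/2)·0.08333] / 0.1212 = [-0.1671 + 0.0108] / 0.1212 = -1.2883 → -1.29
√T = √0.08333 = 0.2887
φ(d₁) = φ(-1.29) = 0.1736
vega = S·φ(d₁)·√T = 110·0.1736·0.2887 = 5.5130

5.51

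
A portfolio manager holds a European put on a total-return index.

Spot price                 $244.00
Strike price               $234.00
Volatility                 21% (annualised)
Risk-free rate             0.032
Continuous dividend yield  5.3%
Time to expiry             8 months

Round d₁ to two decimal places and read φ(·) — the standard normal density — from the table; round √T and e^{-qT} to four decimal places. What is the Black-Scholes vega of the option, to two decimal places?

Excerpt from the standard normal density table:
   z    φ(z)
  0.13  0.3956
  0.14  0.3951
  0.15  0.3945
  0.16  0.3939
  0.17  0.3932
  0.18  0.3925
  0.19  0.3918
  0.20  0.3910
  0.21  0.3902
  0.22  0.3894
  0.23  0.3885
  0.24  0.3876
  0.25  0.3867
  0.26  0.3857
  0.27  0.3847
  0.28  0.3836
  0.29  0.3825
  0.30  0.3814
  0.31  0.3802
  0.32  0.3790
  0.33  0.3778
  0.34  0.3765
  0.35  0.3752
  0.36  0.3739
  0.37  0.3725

σ√T = 0.21·√0.6667 = 0.1715
d₁ = [ln(244/234) + (0.032 − 0.053 + 0.21²/2)·0.6667] / 0.1715 = [0.0418 + 0.0007] / 0.1715 = 0.2481 which rounds to 0.25
√T = √0.6667 = 0.8165
φ(d₁) = φ(0.25) = 0.3867
exp(−qT) = exp(−0.053·0.6667) = 0.9653
vega = S·exp(−qT)·φ(d₁)·√T = 244·0.9653·0.3867·0.8165 = 74.3674
(Vega is the same for a European call and put with the same parameters.)

74.37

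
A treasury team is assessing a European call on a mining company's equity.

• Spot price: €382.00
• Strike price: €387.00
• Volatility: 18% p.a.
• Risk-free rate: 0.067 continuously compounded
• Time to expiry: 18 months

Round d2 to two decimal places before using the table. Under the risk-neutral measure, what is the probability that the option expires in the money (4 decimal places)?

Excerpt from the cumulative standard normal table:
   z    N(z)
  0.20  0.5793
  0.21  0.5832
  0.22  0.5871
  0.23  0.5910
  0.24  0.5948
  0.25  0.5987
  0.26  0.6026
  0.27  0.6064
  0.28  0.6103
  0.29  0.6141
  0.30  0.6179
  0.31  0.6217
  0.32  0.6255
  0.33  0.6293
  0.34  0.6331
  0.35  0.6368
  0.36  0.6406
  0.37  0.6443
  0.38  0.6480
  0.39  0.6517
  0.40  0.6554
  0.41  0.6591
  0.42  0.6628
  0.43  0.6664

0.6141

σ√T = 0.18·√1.5 = 0.2205
d₁ = [ln(382/387) + (0.067 + 0.18²/2)·1.5] / 0.2205 = [-0.0130 + 0.1248] / 0.2205 = 0.5071 which rounds to 0.51
d₂ = d₁ − σ√T = 0.5071 − 0.2205 = 0.2867 which rounds to 0.29
Pr(exercise) under Q = N(d₂) = 0.6141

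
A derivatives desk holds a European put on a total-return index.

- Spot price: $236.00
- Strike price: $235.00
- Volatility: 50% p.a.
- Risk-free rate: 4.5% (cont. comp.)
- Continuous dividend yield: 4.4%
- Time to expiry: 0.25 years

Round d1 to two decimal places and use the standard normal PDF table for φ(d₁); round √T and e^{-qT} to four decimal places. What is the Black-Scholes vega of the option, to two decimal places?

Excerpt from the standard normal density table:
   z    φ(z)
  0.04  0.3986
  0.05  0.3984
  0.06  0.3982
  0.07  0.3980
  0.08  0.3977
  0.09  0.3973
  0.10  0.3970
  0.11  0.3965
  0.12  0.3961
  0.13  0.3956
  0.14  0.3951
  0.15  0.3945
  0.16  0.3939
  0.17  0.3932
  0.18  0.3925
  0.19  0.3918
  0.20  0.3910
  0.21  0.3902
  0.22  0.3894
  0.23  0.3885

46.11

σ√T = 0.5·√0.25 = 0.2500
ln(S/K) + (r − q + σ²/2)T = ln(236/235) + (0.045 − 0.044 + 0.5²/2)·0.25 = 0.0042 + 0.0315 = 0.0357
d₁ = 0.0357 / 0.2500 = 0.1430 ≈ 0.14
√T = √0.25 = 0.5000
φ(d₁) = φ(0.14) = 0.3951
exp(−qT) = exp(−0.044·0.25) = 0.9891
vega = S·exp(−qT)·φ(d₁)·√T = 236·0.9891·0.3951·0.5000 = 46.1136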